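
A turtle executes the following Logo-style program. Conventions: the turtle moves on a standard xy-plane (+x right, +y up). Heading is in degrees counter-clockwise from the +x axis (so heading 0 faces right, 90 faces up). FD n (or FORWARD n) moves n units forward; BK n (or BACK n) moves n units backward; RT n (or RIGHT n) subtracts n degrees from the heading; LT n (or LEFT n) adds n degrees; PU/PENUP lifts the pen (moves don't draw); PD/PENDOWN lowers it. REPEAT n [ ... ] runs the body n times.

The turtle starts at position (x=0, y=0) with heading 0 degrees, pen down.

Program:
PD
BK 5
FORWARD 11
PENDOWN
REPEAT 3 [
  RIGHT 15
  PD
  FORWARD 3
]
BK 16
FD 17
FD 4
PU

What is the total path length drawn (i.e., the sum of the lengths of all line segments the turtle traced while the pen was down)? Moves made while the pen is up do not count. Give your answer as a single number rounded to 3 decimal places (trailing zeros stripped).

Executing turtle program step by step:
Start: pos=(0,0), heading=0, pen down
PD: pen down
BK 5: (0,0) -> (-5,0) [heading=0, draw]
FD 11: (-5,0) -> (6,0) [heading=0, draw]
PD: pen down
REPEAT 3 [
  -- iteration 1/3 --
  RT 15: heading 0 -> 345
  PD: pen down
  FD 3: (6,0) -> (8.898,-0.776) [heading=345, draw]
  -- iteration 2/3 --
  RT 15: heading 345 -> 330
  PD: pen down
  FD 3: (8.898,-0.776) -> (11.496,-2.276) [heading=330, draw]
  -- iteration 3/3 --
  RT 15: heading 330 -> 315
  PD: pen down
  FD 3: (11.496,-2.276) -> (13.617,-4.398) [heading=315, draw]
]
BK 16: (13.617,-4.398) -> (2.303,6.916) [heading=315, draw]
FD 17: (2.303,6.916) -> (14.324,-5.105) [heading=315, draw]
FD 4: (14.324,-5.105) -> (17.153,-7.933) [heading=315, draw]
PU: pen up
Final: pos=(17.153,-7.933), heading=315, 8 segment(s) drawn

Segment lengths:
  seg 1: (0,0) -> (-5,0), length = 5
  seg 2: (-5,0) -> (6,0), length = 11
  seg 3: (6,0) -> (8.898,-0.776), length = 3
  seg 4: (8.898,-0.776) -> (11.496,-2.276), length = 3
  seg 5: (11.496,-2.276) -> (13.617,-4.398), length = 3
  seg 6: (13.617,-4.398) -> (2.303,6.916), length = 16
  seg 7: (2.303,6.916) -> (14.324,-5.105), length = 17
  seg 8: (14.324,-5.105) -> (17.153,-7.933), length = 4
Total = 62

Answer: 62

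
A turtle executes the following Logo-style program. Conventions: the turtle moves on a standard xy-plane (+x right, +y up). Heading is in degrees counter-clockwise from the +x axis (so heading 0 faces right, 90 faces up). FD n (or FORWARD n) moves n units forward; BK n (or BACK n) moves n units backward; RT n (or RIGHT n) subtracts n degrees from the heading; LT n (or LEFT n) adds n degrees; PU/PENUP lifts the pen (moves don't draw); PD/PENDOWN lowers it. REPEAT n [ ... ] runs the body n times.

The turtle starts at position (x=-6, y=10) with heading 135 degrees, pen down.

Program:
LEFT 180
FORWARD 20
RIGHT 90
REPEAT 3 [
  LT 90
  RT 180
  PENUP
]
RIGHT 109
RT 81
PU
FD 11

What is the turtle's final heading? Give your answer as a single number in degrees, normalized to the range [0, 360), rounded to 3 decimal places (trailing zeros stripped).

Executing turtle program step by step:
Start: pos=(-6,10), heading=135, pen down
LT 180: heading 135 -> 315
FD 20: (-6,10) -> (8.142,-4.142) [heading=315, draw]
RT 90: heading 315 -> 225
REPEAT 3 [
  -- iteration 1/3 --
  LT 90: heading 225 -> 315
  RT 180: heading 315 -> 135
  PU: pen up
  -- iteration 2/3 --
  LT 90: heading 135 -> 225
  RT 180: heading 225 -> 45
  PU: pen up
  -- iteration 3/3 --
  LT 90: heading 45 -> 135
  RT 180: heading 135 -> 315
  PU: pen up
]
RT 109: heading 315 -> 206
RT 81: heading 206 -> 125
PU: pen up
FD 11: (8.142,-4.142) -> (1.833,4.869) [heading=125, move]
Final: pos=(1.833,4.869), heading=125, 1 segment(s) drawn

Answer: 125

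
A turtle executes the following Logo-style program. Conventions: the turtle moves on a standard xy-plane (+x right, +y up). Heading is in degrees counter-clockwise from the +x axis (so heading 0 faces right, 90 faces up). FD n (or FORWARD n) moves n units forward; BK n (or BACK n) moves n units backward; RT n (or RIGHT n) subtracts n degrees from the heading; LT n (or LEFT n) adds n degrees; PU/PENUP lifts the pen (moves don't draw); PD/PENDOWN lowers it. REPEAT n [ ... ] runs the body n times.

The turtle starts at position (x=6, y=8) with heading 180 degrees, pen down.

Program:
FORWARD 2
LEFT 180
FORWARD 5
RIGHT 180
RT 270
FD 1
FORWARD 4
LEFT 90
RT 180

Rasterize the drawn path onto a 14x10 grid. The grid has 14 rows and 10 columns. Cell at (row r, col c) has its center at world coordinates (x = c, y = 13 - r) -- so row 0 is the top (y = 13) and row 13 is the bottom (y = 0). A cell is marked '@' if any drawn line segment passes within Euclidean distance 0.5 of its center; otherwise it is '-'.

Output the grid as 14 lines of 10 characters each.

Segment 0: (6,8) -> (4,8)
Segment 1: (4,8) -> (9,8)
Segment 2: (9,8) -> (9,7)
Segment 3: (9,7) -> (9,3)

Answer: ----------
----------
----------
----------
----------
----@@@@@@
---------@
---------@
---------@
---------@
---------@
----------
----------
----------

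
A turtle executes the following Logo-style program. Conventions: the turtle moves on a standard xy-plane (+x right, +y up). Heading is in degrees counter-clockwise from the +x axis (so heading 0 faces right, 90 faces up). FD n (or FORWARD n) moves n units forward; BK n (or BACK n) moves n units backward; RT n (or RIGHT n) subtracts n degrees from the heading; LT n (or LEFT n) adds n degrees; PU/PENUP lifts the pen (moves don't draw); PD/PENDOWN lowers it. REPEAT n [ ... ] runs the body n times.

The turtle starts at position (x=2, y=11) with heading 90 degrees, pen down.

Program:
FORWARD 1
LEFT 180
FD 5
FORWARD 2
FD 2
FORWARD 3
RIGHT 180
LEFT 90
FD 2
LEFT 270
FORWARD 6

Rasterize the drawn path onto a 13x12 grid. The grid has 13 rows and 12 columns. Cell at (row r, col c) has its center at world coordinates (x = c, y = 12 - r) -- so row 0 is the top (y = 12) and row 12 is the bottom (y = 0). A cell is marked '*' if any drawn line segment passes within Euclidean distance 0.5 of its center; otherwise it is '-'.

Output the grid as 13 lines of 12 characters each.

Segment 0: (2,11) -> (2,12)
Segment 1: (2,12) -> (2,7)
Segment 2: (2,7) -> (2,5)
Segment 3: (2,5) -> (2,3)
Segment 4: (2,3) -> (2,0)
Segment 5: (2,0) -> (-0,0)
Segment 6: (-0,0) -> (-0,6)

Answer: --*---------
--*---------
--*---------
--*---------
--*---------
--*---------
*-*---------
*-*---------
*-*---------
*-*---------
*-*---------
*-*---------
***---------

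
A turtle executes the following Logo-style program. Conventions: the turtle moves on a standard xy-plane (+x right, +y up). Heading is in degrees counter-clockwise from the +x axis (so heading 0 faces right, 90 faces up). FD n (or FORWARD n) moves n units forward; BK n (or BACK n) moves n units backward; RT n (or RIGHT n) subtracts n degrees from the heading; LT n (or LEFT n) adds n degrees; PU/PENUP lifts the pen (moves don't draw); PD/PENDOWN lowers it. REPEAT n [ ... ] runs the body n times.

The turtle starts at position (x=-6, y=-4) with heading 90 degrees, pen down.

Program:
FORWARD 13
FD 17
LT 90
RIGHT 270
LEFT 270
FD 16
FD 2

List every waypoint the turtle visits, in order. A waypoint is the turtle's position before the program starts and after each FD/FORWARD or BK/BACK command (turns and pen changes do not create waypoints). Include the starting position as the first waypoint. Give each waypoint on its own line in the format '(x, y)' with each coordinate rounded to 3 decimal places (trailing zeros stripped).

Answer: (-6, -4)
(-6, 9)
(-6, 26)
(-22, 26)
(-24, 26)

Derivation:
Executing turtle program step by step:
Start: pos=(-6,-4), heading=90, pen down
FD 13: (-6,-4) -> (-6,9) [heading=90, draw]
FD 17: (-6,9) -> (-6,26) [heading=90, draw]
LT 90: heading 90 -> 180
RT 270: heading 180 -> 270
LT 270: heading 270 -> 180
FD 16: (-6,26) -> (-22,26) [heading=180, draw]
FD 2: (-22,26) -> (-24,26) [heading=180, draw]
Final: pos=(-24,26), heading=180, 4 segment(s) drawn
Waypoints (5 total):
(-6, -4)
(-6, 9)
(-6, 26)
(-22, 26)
(-24, 26)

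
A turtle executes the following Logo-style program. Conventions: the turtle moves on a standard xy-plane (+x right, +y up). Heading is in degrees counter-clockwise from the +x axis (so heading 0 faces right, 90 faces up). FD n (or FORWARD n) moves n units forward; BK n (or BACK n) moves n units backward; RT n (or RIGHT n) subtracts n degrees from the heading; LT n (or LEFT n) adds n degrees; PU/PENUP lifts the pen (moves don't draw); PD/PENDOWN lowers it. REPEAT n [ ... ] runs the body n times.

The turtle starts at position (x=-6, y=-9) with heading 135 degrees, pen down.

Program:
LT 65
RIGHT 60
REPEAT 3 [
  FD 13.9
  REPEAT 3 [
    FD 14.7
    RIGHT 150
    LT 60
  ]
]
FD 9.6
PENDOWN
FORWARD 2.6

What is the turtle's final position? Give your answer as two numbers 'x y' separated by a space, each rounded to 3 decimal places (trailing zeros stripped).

Answer: -18.354 -0.853

Derivation:
Executing turtle program step by step:
Start: pos=(-6,-9), heading=135, pen down
LT 65: heading 135 -> 200
RT 60: heading 200 -> 140
REPEAT 3 [
  -- iteration 1/3 --
  FD 13.9: (-6,-9) -> (-16.648,-0.065) [heading=140, draw]
  REPEAT 3 [
    -- iteration 1/3 --
    FD 14.7: (-16.648,-0.065) -> (-27.909,9.384) [heading=140, draw]
    RT 150: heading 140 -> 350
    LT 60: heading 350 -> 50
    -- iteration 2/3 --
    FD 14.7: (-27.909,9.384) -> (-18.46,20.645) [heading=50, draw]
    RT 150: heading 50 -> 260
    LT 60: heading 260 -> 320
    -- iteration 3/3 --
    FD 14.7: (-18.46,20.645) -> (-7.199,11.196) [heading=320, draw]
    RT 150: heading 320 -> 170
    LT 60: heading 170 -> 230
  ]
  -- iteration 2/3 --
  FD 13.9: (-7.199,11.196) -> (-16.134,0.548) [heading=230, draw]
  REPEAT 3 [
    -- iteration 1/3 --
    FD 14.7: (-16.134,0.548) -> (-25.583,-10.713) [heading=230, draw]
    RT 150: heading 230 -> 80
    LT 60: heading 80 -> 140
    -- iteration 2/3 --
    FD 14.7: (-25.583,-10.713) -> (-36.844,-1.264) [heading=140, draw]
    RT 150: heading 140 -> 350
    LT 60: heading 350 -> 50
    -- iteration 3/3 --
    FD 14.7: (-36.844,-1.264) -> (-27.395,9.997) [heading=50, draw]
    RT 150: heading 50 -> 260
    LT 60: heading 260 -> 320
  ]
  -- iteration 3/3 --
  FD 13.9: (-27.395,9.997) -> (-16.747,1.062) [heading=320, draw]
  REPEAT 3 [
    -- iteration 1/3 --
    FD 14.7: (-16.747,1.062) -> (-5.486,-8.387) [heading=320, draw]
    RT 150: heading 320 -> 170
    LT 60: heading 170 -> 230
    -- iteration 2/3 --
    FD 14.7: (-5.486,-8.387) -> (-14.935,-19.648) [heading=230, draw]
    RT 150: heading 230 -> 80
    LT 60: heading 80 -> 140
    -- iteration 3/3 --
    FD 14.7: (-14.935,-19.648) -> (-26.196,-10.199) [heading=140, draw]
    RT 150: heading 140 -> 350
    LT 60: heading 350 -> 50
  ]
]
FD 9.6: (-26.196,-10.199) -> (-20.025,-2.845) [heading=50, draw]
PD: pen down
FD 2.6: (-20.025,-2.845) -> (-18.354,-0.853) [heading=50, draw]
Final: pos=(-18.354,-0.853), heading=50, 14 segment(s) drawn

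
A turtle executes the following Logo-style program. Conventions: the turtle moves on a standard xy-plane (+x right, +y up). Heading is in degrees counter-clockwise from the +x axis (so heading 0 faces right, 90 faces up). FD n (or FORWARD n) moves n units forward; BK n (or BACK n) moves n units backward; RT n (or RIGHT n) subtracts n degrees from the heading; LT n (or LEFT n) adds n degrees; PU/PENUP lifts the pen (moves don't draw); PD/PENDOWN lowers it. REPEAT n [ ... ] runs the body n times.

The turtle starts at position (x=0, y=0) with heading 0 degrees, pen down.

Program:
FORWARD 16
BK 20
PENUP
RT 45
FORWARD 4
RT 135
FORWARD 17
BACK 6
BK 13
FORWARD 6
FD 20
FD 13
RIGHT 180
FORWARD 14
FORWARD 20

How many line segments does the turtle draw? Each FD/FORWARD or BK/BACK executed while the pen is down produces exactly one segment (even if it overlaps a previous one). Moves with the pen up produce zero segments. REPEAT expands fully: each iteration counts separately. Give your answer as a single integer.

Executing turtle program step by step:
Start: pos=(0,0), heading=0, pen down
FD 16: (0,0) -> (16,0) [heading=0, draw]
BK 20: (16,0) -> (-4,0) [heading=0, draw]
PU: pen up
RT 45: heading 0 -> 315
FD 4: (-4,0) -> (-1.172,-2.828) [heading=315, move]
RT 135: heading 315 -> 180
FD 17: (-1.172,-2.828) -> (-18.172,-2.828) [heading=180, move]
BK 6: (-18.172,-2.828) -> (-12.172,-2.828) [heading=180, move]
BK 13: (-12.172,-2.828) -> (0.828,-2.828) [heading=180, move]
FD 6: (0.828,-2.828) -> (-5.172,-2.828) [heading=180, move]
FD 20: (-5.172,-2.828) -> (-25.172,-2.828) [heading=180, move]
FD 13: (-25.172,-2.828) -> (-38.172,-2.828) [heading=180, move]
RT 180: heading 180 -> 0
FD 14: (-38.172,-2.828) -> (-24.172,-2.828) [heading=0, move]
FD 20: (-24.172,-2.828) -> (-4.172,-2.828) [heading=0, move]
Final: pos=(-4.172,-2.828), heading=0, 2 segment(s) drawn
Segments drawn: 2

Answer: 2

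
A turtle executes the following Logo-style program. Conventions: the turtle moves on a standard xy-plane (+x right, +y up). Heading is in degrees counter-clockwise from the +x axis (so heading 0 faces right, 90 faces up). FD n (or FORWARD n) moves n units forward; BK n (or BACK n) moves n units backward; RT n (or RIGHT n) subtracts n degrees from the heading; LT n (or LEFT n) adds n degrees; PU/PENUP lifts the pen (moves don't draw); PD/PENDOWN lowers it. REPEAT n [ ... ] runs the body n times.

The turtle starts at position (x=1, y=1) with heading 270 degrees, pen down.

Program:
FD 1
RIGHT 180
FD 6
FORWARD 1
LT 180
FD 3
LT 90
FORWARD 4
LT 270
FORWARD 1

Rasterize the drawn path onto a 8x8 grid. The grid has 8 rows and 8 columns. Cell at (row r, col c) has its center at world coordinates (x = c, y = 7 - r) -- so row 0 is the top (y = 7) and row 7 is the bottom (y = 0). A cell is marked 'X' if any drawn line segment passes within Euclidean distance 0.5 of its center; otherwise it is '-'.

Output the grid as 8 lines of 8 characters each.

Segment 0: (1,1) -> (1,0)
Segment 1: (1,0) -> (1,6)
Segment 2: (1,6) -> (1,7)
Segment 3: (1,7) -> (1,4)
Segment 4: (1,4) -> (5,4)
Segment 5: (5,4) -> (5,3)

Answer: -X------
-X------
-X------
-XXXXX--
-X---X--
-X------
-X------
-X------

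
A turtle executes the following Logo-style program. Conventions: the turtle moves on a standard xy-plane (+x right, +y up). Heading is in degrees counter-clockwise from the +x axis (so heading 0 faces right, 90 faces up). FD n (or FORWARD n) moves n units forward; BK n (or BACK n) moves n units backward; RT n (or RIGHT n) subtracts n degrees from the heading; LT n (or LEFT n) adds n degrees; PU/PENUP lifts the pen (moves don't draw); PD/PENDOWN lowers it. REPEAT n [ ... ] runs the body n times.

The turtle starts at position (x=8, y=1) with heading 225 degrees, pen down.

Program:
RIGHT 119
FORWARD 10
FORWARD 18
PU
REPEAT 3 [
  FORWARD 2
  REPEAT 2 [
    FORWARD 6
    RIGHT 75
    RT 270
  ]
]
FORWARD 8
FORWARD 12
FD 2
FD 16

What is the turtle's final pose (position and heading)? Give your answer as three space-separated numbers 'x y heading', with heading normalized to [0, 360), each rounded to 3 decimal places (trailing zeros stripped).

Answer: -66.305 40.571 196

Derivation:
Executing turtle program step by step:
Start: pos=(8,1), heading=225, pen down
RT 119: heading 225 -> 106
FD 10: (8,1) -> (5.244,10.613) [heading=106, draw]
FD 18: (5.244,10.613) -> (0.282,27.915) [heading=106, draw]
PU: pen up
REPEAT 3 [
  -- iteration 1/3 --
  FD 2: (0.282,27.915) -> (-0.269,29.838) [heading=106, move]
  REPEAT 2 [
    -- iteration 1/2 --
    FD 6: (-0.269,29.838) -> (-1.923,35.605) [heading=106, move]
    RT 75: heading 106 -> 31
    RT 270: heading 31 -> 121
    -- iteration 2/2 --
    FD 6: (-1.923,35.605) -> (-5.013,40.748) [heading=121, move]
    RT 75: heading 121 -> 46
    RT 270: heading 46 -> 136
  ]
  -- iteration 2/3 --
  FD 2: (-5.013,40.748) -> (-6.452,42.138) [heading=136, move]
  REPEAT 2 [
    -- iteration 1/2 --
    FD 6: (-6.452,42.138) -> (-10.768,46.306) [heading=136, move]
    RT 75: heading 136 -> 61
    RT 270: heading 61 -> 151
    -- iteration 2/2 --
    FD 6: (-10.768,46.306) -> (-16.016,49.215) [heading=151, move]
    RT 75: heading 151 -> 76
    RT 270: heading 76 -> 166
  ]
  -- iteration 3/3 --
  FD 2: (-16.016,49.215) -> (-17.956,49.698) [heading=166, move]
  REPEAT 2 [
    -- iteration 1/2 --
    FD 6: (-17.956,49.698) -> (-23.778,51.15) [heading=166, move]
    RT 75: heading 166 -> 91
    RT 270: heading 91 -> 181
    -- iteration 2/2 --
    FD 6: (-23.778,51.15) -> (-29.777,51.045) [heading=181, move]
    RT 75: heading 181 -> 106
    RT 270: heading 106 -> 196
  ]
]
FD 8: (-29.777,51.045) -> (-37.467,48.84) [heading=196, move]
FD 12: (-37.467,48.84) -> (-49.002,45.532) [heading=196, move]
FD 2: (-49.002,45.532) -> (-50.925,44.981) [heading=196, move]
FD 16: (-50.925,44.981) -> (-66.305,40.571) [heading=196, move]
Final: pos=(-66.305,40.571), heading=196, 2 segment(s) drawn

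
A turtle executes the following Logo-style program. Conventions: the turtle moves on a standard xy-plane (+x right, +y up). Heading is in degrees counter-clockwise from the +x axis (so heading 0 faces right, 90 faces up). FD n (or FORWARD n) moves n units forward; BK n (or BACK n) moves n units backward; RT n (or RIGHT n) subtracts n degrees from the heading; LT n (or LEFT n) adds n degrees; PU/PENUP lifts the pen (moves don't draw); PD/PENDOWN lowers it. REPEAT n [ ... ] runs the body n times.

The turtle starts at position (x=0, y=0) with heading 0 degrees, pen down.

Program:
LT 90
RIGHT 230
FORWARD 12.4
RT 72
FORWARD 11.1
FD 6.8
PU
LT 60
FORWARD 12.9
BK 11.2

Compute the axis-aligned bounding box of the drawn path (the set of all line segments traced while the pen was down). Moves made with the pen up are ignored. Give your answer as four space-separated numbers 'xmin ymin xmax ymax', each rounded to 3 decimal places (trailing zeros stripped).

Answer: -24.679 -7.971 0 1.515

Derivation:
Executing turtle program step by step:
Start: pos=(0,0), heading=0, pen down
LT 90: heading 0 -> 90
RT 230: heading 90 -> 220
FD 12.4: (0,0) -> (-9.499,-7.971) [heading=220, draw]
RT 72: heading 220 -> 148
FD 11.1: (-9.499,-7.971) -> (-18.912,-2.088) [heading=148, draw]
FD 6.8: (-18.912,-2.088) -> (-24.679,1.515) [heading=148, draw]
PU: pen up
LT 60: heading 148 -> 208
FD 12.9: (-24.679,1.515) -> (-36.069,-4.541) [heading=208, move]
BK 11.2: (-36.069,-4.541) -> (-26.18,0.717) [heading=208, move]
Final: pos=(-26.18,0.717), heading=208, 3 segment(s) drawn

Segment endpoints: x in {-24.679, -18.912, -9.499, 0}, y in {-7.971, -2.088, 0, 1.515}
xmin=-24.679, ymin=-7.971, xmax=0, ymax=1.515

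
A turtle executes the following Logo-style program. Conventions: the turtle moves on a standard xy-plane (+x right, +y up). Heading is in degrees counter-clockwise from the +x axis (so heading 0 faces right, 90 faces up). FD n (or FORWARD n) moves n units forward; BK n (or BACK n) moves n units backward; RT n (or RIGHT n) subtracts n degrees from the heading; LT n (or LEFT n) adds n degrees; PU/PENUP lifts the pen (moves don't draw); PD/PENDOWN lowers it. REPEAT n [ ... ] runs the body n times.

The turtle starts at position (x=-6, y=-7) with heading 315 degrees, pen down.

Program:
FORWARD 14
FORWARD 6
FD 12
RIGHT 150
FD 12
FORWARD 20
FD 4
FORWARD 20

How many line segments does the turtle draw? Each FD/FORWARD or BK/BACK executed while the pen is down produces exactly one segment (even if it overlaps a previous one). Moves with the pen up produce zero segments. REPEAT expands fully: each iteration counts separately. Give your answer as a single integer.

Answer: 7

Derivation:
Executing turtle program step by step:
Start: pos=(-6,-7), heading=315, pen down
FD 14: (-6,-7) -> (3.899,-16.899) [heading=315, draw]
FD 6: (3.899,-16.899) -> (8.142,-21.142) [heading=315, draw]
FD 12: (8.142,-21.142) -> (16.627,-29.627) [heading=315, draw]
RT 150: heading 315 -> 165
FD 12: (16.627,-29.627) -> (5.036,-26.522) [heading=165, draw]
FD 20: (5.036,-26.522) -> (-14.282,-21.345) [heading=165, draw]
FD 4: (-14.282,-21.345) -> (-18.146,-20.31) [heading=165, draw]
FD 20: (-18.146,-20.31) -> (-37.464,-15.134) [heading=165, draw]
Final: pos=(-37.464,-15.134), heading=165, 7 segment(s) drawn
Segments drawn: 7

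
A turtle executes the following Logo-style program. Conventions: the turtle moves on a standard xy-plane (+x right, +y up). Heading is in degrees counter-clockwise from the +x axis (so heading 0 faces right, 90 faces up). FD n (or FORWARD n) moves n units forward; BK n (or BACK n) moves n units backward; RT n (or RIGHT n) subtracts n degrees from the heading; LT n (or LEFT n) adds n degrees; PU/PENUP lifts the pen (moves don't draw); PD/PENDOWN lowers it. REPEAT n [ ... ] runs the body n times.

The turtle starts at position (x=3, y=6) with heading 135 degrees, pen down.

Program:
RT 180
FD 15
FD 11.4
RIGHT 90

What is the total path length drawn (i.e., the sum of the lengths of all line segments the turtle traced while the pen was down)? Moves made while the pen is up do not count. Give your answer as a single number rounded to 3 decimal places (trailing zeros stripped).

Executing turtle program step by step:
Start: pos=(3,6), heading=135, pen down
RT 180: heading 135 -> 315
FD 15: (3,6) -> (13.607,-4.607) [heading=315, draw]
FD 11.4: (13.607,-4.607) -> (21.668,-12.668) [heading=315, draw]
RT 90: heading 315 -> 225
Final: pos=(21.668,-12.668), heading=225, 2 segment(s) drawn

Segment lengths:
  seg 1: (3,6) -> (13.607,-4.607), length = 15
  seg 2: (13.607,-4.607) -> (21.668,-12.668), length = 11.4
Total = 26.4

Answer: 26.4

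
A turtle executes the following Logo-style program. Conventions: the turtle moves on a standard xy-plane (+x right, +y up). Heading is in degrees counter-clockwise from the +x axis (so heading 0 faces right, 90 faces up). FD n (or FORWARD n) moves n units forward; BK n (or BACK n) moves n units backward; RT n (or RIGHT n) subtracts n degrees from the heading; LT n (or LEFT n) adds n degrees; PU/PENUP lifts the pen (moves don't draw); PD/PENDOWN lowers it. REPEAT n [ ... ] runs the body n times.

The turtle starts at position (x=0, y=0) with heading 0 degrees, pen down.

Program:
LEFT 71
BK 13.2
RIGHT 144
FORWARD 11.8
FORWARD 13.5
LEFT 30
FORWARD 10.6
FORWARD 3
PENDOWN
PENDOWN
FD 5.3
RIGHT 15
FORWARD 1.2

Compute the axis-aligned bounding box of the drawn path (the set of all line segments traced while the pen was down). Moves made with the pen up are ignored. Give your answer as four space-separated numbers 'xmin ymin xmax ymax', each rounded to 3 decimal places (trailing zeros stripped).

Answer: -4.297 -50.583 17.558 0

Derivation:
Executing turtle program step by step:
Start: pos=(0,0), heading=0, pen down
LT 71: heading 0 -> 71
BK 13.2: (0,0) -> (-4.297,-12.481) [heading=71, draw]
RT 144: heading 71 -> 287
FD 11.8: (-4.297,-12.481) -> (-0.848,-23.765) [heading=287, draw]
FD 13.5: (-0.848,-23.765) -> (3.1,-36.675) [heading=287, draw]
LT 30: heading 287 -> 317
FD 10.6: (3.1,-36.675) -> (10.852,-43.905) [heading=317, draw]
FD 3: (10.852,-43.905) -> (13.046,-45.951) [heading=317, draw]
PD: pen down
PD: pen down
FD 5.3: (13.046,-45.951) -> (16.922,-49.565) [heading=317, draw]
RT 15: heading 317 -> 302
FD 1.2: (16.922,-49.565) -> (17.558,-50.583) [heading=302, draw]
Final: pos=(17.558,-50.583), heading=302, 7 segment(s) drawn

Segment endpoints: x in {-4.297, -0.848, 0, 3.1, 10.852, 13.046, 16.922, 17.558}, y in {-50.583, -49.565, -45.951, -43.905, -36.675, -23.765, -12.481, 0}
xmin=-4.297, ymin=-50.583, xmax=17.558, ymax=0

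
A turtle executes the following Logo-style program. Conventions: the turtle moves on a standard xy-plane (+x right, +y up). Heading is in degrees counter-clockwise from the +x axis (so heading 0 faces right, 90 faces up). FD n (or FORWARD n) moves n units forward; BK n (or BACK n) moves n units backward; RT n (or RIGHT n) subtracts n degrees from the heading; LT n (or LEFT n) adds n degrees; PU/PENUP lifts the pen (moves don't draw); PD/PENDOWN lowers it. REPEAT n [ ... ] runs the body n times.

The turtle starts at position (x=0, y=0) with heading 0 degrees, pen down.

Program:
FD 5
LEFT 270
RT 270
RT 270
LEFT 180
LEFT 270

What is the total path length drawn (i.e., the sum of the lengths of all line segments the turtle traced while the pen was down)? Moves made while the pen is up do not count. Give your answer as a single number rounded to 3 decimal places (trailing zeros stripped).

Answer: 5

Derivation:
Executing turtle program step by step:
Start: pos=(0,0), heading=0, pen down
FD 5: (0,0) -> (5,0) [heading=0, draw]
LT 270: heading 0 -> 270
RT 270: heading 270 -> 0
RT 270: heading 0 -> 90
LT 180: heading 90 -> 270
LT 270: heading 270 -> 180
Final: pos=(5,0), heading=180, 1 segment(s) drawn

Segment lengths:
  seg 1: (0,0) -> (5,0), length = 5
Total = 5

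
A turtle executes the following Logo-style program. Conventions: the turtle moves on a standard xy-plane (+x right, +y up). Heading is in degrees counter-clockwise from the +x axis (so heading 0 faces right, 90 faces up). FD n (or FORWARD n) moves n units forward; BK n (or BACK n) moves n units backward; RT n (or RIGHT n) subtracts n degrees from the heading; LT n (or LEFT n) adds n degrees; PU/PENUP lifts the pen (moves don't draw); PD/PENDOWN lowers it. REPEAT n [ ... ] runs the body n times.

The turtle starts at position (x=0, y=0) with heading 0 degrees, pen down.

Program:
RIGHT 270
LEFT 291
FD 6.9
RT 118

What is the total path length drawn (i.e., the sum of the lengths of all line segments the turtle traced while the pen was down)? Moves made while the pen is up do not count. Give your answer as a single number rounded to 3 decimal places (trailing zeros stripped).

Answer: 6.9

Derivation:
Executing turtle program step by step:
Start: pos=(0,0), heading=0, pen down
RT 270: heading 0 -> 90
LT 291: heading 90 -> 21
FD 6.9: (0,0) -> (6.442,2.473) [heading=21, draw]
RT 118: heading 21 -> 263
Final: pos=(6.442,2.473), heading=263, 1 segment(s) drawn

Segment lengths:
  seg 1: (0,0) -> (6.442,2.473), length = 6.9
Total = 6.9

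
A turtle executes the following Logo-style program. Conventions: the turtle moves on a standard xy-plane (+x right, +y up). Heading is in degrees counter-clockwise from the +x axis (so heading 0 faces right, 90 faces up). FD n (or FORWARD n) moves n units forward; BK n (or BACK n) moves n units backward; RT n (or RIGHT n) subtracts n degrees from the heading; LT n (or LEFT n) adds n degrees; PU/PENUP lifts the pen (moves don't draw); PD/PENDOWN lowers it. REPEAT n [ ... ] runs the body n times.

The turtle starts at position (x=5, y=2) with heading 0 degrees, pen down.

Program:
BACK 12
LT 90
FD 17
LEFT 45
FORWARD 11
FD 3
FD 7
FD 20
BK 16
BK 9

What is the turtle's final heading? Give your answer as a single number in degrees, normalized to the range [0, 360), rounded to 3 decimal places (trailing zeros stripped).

Answer: 135

Derivation:
Executing turtle program step by step:
Start: pos=(5,2), heading=0, pen down
BK 12: (5,2) -> (-7,2) [heading=0, draw]
LT 90: heading 0 -> 90
FD 17: (-7,2) -> (-7,19) [heading=90, draw]
LT 45: heading 90 -> 135
FD 11: (-7,19) -> (-14.778,26.778) [heading=135, draw]
FD 3: (-14.778,26.778) -> (-16.899,28.899) [heading=135, draw]
FD 7: (-16.899,28.899) -> (-21.849,33.849) [heading=135, draw]
FD 20: (-21.849,33.849) -> (-35.991,47.991) [heading=135, draw]
BK 16: (-35.991,47.991) -> (-24.678,36.678) [heading=135, draw]
BK 9: (-24.678,36.678) -> (-18.314,30.314) [heading=135, draw]
Final: pos=(-18.314,30.314), heading=135, 8 segment(s) drawn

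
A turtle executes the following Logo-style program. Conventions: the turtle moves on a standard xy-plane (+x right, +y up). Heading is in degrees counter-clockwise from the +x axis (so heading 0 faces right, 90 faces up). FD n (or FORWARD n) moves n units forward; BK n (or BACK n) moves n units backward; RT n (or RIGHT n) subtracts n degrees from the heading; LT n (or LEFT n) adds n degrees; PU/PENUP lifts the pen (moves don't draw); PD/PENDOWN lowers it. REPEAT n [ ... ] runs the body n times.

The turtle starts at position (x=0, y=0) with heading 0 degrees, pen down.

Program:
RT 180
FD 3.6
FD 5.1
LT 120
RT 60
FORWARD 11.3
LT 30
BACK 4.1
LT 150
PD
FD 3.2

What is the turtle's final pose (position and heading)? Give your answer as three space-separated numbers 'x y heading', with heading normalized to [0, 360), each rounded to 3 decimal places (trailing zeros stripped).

Answer: -12.75 -2.915 60

Derivation:
Executing turtle program step by step:
Start: pos=(0,0), heading=0, pen down
RT 180: heading 0 -> 180
FD 3.6: (0,0) -> (-3.6,0) [heading=180, draw]
FD 5.1: (-3.6,0) -> (-8.7,0) [heading=180, draw]
LT 120: heading 180 -> 300
RT 60: heading 300 -> 240
FD 11.3: (-8.7,0) -> (-14.35,-9.786) [heading=240, draw]
LT 30: heading 240 -> 270
BK 4.1: (-14.35,-9.786) -> (-14.35,-5.686) [heading=270, draw]
LT 150: heading 270 -> 60
PD: pen down
FD 3.2: (-14.35,-5.686) -> (-12.75,-2.915) [heading=60, draw]
Final: pos=(-12.75,-2.915), heading=60, 5 segment(s) drawn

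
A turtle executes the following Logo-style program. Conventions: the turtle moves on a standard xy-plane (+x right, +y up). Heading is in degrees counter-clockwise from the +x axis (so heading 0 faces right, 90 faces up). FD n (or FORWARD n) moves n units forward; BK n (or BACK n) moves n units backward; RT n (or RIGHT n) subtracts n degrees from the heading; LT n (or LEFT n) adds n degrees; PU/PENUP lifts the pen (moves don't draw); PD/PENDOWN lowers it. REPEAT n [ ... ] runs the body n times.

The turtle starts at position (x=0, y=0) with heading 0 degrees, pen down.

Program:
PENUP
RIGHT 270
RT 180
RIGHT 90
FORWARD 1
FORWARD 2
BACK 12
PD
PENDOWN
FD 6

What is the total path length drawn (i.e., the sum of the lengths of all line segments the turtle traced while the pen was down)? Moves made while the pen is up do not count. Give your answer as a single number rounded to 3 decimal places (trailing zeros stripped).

Executing turtle program step by step:
Start: pos=(0,0), heading=0, pen down
PU: pen up
RT 270: heading 0 -> 90
RT 180: heading 90 -> 270
RT 90: heading 270 -> 180
FD 1: (0,0) -> (-1,0) [heading=180, move]
FD 2: (-1,0) -> (-3,0) [heading=180, move]
BK 12: (-3,0) -> (9,0) [heading=180, move]
PD: pen down
PD: pen down
FD 6: (9,0) -> (3,0) [heading=180, draw]
Final: pos=(3,0), heading=180, 1 segment(s) drawn

Segment lengths:
  seg 1: (9,0) -> (3,0), length = 6
Total = 6

Answer: 6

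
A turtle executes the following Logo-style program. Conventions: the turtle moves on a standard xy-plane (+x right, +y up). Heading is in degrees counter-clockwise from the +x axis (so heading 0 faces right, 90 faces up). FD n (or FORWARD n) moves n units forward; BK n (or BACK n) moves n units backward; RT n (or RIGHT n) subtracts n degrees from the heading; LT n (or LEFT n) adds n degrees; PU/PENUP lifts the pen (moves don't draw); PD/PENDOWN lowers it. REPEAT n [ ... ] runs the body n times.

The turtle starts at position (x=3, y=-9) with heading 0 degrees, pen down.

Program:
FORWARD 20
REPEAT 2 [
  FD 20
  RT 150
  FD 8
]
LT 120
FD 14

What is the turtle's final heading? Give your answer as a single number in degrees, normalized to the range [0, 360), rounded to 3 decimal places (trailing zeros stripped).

Answer: 180

Derivation:
Executing turtle program step by step:
Start: pos=(3,-9), heading=0, pen down
FD 20: (3,-9) -> (23,-9) [heading=0, draw]
REPEAT 2 [
  -- iteration 1/2 --
  FD 20: (23,-9) -> (43,-9) [heading=0, draw]
  RT 150: heading 0 -> 210
  FD 8: (43,-9) -> (36.072,-13) [heading=210, draw]
  -- iteration 2/2 --
  FD 20: (36.072,-13) -> (18.751,-23) [heading=210, draw]
  RT 150: heading 210 -> 60
  FD 8: (18.751,-23) -> (22.751,-16.072) [heading=60, draw]
]
LT 120: heading 60 -> 180
FD 14: (22.751,-16.072) -> (8.751,-16.072) [heading=180, draw]
Final: pos=(8.751,-16.072), heading=180, 6 segment(s) drawn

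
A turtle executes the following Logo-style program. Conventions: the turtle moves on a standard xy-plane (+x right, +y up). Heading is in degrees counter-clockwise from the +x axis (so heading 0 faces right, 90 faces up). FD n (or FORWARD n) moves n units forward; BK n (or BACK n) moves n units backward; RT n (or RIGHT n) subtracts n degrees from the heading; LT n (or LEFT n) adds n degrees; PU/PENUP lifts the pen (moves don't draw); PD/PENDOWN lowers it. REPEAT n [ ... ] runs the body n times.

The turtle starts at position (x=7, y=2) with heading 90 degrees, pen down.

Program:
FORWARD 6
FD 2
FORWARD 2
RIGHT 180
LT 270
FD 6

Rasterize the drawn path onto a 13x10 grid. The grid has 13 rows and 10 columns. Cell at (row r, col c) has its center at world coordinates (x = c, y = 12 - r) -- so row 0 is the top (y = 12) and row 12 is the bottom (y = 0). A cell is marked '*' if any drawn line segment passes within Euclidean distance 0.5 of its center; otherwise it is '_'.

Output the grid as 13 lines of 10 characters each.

Segment 0: (7,2) -> (7,8)
Segment 1: (7,8) -> (7,10)
Segment 2: (7,10) -> (7,12)
Segment 3: (7,12) -> (1,12)

Answer: _*******__
_______*__
_______*__
_______*__
_______*__
_______*__
_______*__
_______*__
_______*__
_______*__
_______*__
__________
__________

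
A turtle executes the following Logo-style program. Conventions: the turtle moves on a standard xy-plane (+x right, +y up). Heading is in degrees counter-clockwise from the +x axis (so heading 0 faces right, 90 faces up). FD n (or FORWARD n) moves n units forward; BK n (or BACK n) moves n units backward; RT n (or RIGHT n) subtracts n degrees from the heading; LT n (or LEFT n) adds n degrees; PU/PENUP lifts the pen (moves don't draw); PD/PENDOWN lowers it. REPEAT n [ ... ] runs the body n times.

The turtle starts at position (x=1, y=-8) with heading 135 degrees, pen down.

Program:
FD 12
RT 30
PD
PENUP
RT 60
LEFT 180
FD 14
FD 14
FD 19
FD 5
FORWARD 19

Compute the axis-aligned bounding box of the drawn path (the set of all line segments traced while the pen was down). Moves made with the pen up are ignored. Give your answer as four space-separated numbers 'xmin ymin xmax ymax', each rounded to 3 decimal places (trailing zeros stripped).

Executing turtle program step by step:
Start: pos=(1,-8), heading=135, pen down
FD 12: (1,-8) -> (-7.485,0.485) [heading=135, draw]
RT 30: heading 135 -> 105
PD: pen down
PU: pen up
RT 60: heading 105 -> 45
LT 180: heading 45 -> 225
FD 14: (-7.485,0.485) -> (-17.385,-9.414) [heading=225, move]
FD 14: (-17.385,-9.414) -> (-27.284,-19.314) [heading=225, move]
FD 19: (-27.284,-19.314) -> (-40.719,-32.749) [heading=225, move]
FD 5: (-40.719,-32.749) -> (-44.255,-36.284) [heading=225, move]
FD 19: (-44.255,-36.284) -> (-57.69,-49.719) [heading=225, move]
Final: pos=(-57.69,-49.719), heading=225, 1 segment(s) drawn

Segment endpoints: x in {-7.485, 1}, y in {-8, 0.485}
xmin=-7.485, ymin=-8, xmax=1, ymax=0.485

Answer: -7.485 -8 1 0.485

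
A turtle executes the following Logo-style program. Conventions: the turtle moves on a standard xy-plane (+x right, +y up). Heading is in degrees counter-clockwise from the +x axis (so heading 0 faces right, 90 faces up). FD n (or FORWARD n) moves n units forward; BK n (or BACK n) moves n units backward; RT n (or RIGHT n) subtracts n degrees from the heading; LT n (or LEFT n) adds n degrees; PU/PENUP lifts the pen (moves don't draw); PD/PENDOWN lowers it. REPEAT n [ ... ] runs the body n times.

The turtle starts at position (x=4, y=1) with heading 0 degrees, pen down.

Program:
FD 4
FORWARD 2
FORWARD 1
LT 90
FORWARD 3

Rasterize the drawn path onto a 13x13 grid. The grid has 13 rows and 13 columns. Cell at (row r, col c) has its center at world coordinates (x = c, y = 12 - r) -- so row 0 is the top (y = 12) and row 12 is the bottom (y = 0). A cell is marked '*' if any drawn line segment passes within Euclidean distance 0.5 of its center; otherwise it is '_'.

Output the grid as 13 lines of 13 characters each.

Answer: _____________
_____________
_____________
_____________
_____________
_____________
_____________
_____________
___________*_
___________*_
___________*_
____********_
_____________

Derivation:
Segment 0: (4,1) -> (8,1)
Segment 1: (8,1) -> (10,1)
Segment 2: (10,1) -> (11,1)
Segment 3: (11,1) -> (11,4)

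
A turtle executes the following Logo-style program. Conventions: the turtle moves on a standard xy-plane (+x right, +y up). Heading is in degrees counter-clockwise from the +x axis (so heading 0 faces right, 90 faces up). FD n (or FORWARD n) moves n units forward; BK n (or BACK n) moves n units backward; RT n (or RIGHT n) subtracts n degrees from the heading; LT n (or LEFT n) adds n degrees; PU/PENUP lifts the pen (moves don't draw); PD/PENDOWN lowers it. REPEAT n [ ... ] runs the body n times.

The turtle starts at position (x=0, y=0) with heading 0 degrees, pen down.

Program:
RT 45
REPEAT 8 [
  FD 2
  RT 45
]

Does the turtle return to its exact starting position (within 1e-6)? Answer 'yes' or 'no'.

Answer: yes

Derivation:
Executing turtle program step by step:
Start: pos=(0,0), heading=0, pen down
RT 45: heading 0 -> 315
REPEAT 8 [
  -- iteration 1/8 --
  FD 2: (0,0) -> (1.414,-1.414) [heading=315, draw]
  RT 45: heading 315 -> 270
  -- iteration 2/8 --
  FD 2: (1.414,-1.414) -> (1.414,-3.414) [heading=270, draw]
  RT 45: heading 270 -> 225
  -- iteration 3/8 --
  FD 2: (1.414,-3.414) -> (0,-4.828) [heading=225, draw]
  RT 45: heading 225 -> 180
  -- iteration 4/8 --
  FD 2: (0,-4.828) -> (-2,-4.828) [heading=180, draw]
  RT 45: heading 180 -> 135
  -- iteration 5/8 --
  FD 2: (-2,-4.828) -> (-3.414,-3.414) [heading=135, draw]
  RT 45: heading 135 -> 90
  -- iteration 6/8 --
  FD 2: (-3.414,-3.414) -> (-3.414,-1.414) [heading=90, draw]
  RT 45: heading 90 -> 45
  -- iteration 7/8 --
  FD 2: (-3.414,-1.414) -> (-2,0) [heading=45, draw]
  RT 45: heading 45 -> 0
  -- iteration 8/8 --
  FD 2: (-2,0) -> (0,0) [heading=0, draw]
  RT 45: heading 0 -> 315
]
Final: pos=(0,0), heading=315, 8 segment(s) drawn

Start position: (0, 0)
Final position: (0, 0)
Distance = 0; < 1e-6 -> CLOSED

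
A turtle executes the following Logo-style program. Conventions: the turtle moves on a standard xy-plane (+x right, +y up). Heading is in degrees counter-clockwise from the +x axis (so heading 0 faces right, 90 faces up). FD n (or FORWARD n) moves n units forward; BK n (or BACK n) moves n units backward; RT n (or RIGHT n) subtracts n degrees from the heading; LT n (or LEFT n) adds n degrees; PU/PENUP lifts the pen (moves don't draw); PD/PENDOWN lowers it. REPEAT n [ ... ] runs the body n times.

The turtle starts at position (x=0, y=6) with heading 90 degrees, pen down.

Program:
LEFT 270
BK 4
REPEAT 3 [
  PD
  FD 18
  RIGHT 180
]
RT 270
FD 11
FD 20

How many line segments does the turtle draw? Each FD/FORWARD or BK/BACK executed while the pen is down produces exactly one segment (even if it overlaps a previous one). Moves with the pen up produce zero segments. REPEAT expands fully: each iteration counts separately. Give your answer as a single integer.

Executing turtle program step by step:
Start: pos=(0,6), heading=90, pen down
LT 270: heading 90 -> 0
BK 4: (0,6) -> (-4,6) [heading=0, draw]
REPEAT 3 [
  -- iteration 1/3 --
  PD: pen down
  FD 18: (-4,6) -> (14,6) [heading=0, draw]
  RT 180: heading 0 -> 180
  -- iteration 2/3 --
  PD: pen down
  FD 18: (14,6) -> (-4,6) [heading=180, draw]
  RT 180: heading 180 -> 0
  -- iteration 3/3 --
  PD: pen down
  FD 18: (-4,6) -> (14,6) [heading=0, draw]
  RT 180: heading 0 -> 180
]
RT 270: heading 180 -> 270
FD 11: (14,6) -> (14,-5) [heading=270, draw]
FD 20: (14,-5) -> (14,-25) [heading=270, draw]
Final: pos=(14,-25), heading=270, 6 segment(s) drawn
Segments drawn: 6

Answer: 6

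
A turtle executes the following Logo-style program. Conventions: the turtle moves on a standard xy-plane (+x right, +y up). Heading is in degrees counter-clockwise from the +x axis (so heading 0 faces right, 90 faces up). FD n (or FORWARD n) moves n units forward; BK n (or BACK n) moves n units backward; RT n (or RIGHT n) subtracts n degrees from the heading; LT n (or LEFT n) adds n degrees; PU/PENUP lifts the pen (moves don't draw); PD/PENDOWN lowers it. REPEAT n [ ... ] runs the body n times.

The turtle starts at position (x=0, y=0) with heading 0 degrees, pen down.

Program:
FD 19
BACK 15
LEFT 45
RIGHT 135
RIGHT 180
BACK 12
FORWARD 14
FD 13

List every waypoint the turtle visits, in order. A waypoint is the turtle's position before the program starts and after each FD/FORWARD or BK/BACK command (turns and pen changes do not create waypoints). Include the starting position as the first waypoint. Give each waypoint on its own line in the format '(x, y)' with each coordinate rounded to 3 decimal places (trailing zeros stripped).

Answer: (0, 0)
(19, 0)
(4, 0)
(4, -12)
(4, 2)
(4, 15)

Derivation:
Executing turtle program step by step:
Start: pos=(0,0), heading=0, pen down
FD 19: (0,0) -> (19,0) [heading=0, draw]
BK 15: (19,0) -> (4,0) [heading=0, draw]
LT 45: heading 0 -> 45
RT 135: heading 45 -> 270
RT 180: heading 270 -> 90
BK 12: (4,0) -> (4,-12) [heading=90, draw]
FD 14: (4,-12) -> (4,2) [heading=90, draw]
FD 13: (4,2) -> (4,15) [heading=90, draw]
Final: pos=(4,15), heading=90, 5 segment(s) drawn
Waypoints (6 total):
(0, 0)
(19, 0)
(4, 0)
(4, -12)
(4, 2)
(4, 15)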